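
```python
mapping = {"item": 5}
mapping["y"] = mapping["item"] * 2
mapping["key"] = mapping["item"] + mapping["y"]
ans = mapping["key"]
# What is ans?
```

Trace (tracking ans):
mapping = {'item': 5}  # -> mapping = {'item': 5}
mapping['y'] = mapping['item'] * 2  # -> mapping = {'item': 5, 'y': 10}
mapping['key'] = mapping['item'] + mapping['y']  # -> mapping = {'item': 5, 'y': 10, 'key': 15}
ans = mapping['key']  # -> ans = 15

Answer: 15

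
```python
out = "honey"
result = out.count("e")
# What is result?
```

Trace (tracking result):
out = 'honey'  # -> out = 'honey'
result = out.count('e')  # -> result = 1

Answer: 1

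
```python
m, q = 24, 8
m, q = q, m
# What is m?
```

Trace (tracking m):
m, q = (24, 8)  # -> m = 24, q = 8
m, q = (q, m)  # -> m = 8, q = 24

Answer: 8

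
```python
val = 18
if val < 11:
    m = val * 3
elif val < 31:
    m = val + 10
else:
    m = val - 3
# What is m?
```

Trace (tracking m):
val = 18  # -> val = 18
if val < 11:  # condition is False
elif val < 31:  # condition is True
    m = val + 10  # -> m = 28

Answer: 28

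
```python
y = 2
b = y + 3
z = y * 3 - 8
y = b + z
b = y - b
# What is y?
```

Answer: 3

Derivation:
Trace (tracking y):
y = 2  # -> y = 2
b = y + 3  # -> b = 5
z = y * 3 - 8  # -> z = -2
y = b + z  # -> y = 3
b = y - b  # -> b = -2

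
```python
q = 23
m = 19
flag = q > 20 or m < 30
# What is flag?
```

Trace (tracking flag):
q = 23  # -> q = 23
m = 19  # -> m = 19
flag = q > 20 or m < 30  # -> flag = True

Answer: True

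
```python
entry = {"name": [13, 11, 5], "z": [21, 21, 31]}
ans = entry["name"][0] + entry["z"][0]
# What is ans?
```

Trace (tracking ans):
entry = {'name': [13, 11, 5], 'z': [21, 21, 31]}  # -> entry = {'name': [13, 11, 5], 'z': [21, 21, 31]}
ans = entry['name'][0] + entry['z'][0]  # -> ans = 34

Answer: 34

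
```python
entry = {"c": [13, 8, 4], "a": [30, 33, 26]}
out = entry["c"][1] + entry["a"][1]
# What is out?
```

Answer: 41

Derivation:
Trace (tracking out):
entry = {'c': [13, 8, 4], 'a': [30, 33, 26]}  # -> entry = {'c': [13, 8, 4], 'a': [30, 33, 26]}
out = entry['c'][1] + entry['a'][1]  # -> out = 41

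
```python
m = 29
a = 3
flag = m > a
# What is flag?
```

Trace (tracking flag):
m = 29  # -> m = 29
a = 3  # -> a = 3
flag = m > a  # -> flag = True

Answer: True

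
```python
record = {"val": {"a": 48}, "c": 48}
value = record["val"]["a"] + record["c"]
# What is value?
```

Trace (tracking value):
record = {'val': {'a': 48}, 'c': 48}  # -> record = {'val': {'a': 48}, 'c': 48}
value = record['val']['a'] + record['c']  # -> value = 96

Answer: 96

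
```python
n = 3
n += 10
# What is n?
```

Answer: 13

Derivation:
Trace (tracking n):
n = 3  # -> n = 3
n += 10  # -> n = 13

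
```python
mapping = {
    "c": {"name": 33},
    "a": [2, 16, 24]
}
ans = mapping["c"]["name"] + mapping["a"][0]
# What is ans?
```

Trace (tracking ans):
mapping = {'c': {'name': 33}, 'a': [2, 16, 24]}  # -> mapping = {'c': {'name': 33}, 'a': [2, 16, 24]}
ans = mapping['c']['name'] + mapping['a'][0]  # -> ans = 35

Answer: 35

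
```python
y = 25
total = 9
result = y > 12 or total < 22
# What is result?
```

Trace (tracking result):
y = 25  # -> y = 25
total = 9  # -> total = 9
result = y > 12 or total < 22  # -> result = True

Answer: True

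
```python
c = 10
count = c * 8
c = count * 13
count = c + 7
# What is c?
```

Answer: 1040

Derivation:
Trace (tracking c):
c = 10  # -> c = 10
count = c * 8  # -> count = 80
c = count * 13  # -> c = 1040
count = c + 7  # -> count = 1047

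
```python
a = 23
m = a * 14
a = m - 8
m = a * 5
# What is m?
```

Answer: 1570

Derivation:
Trace (tracking m):
a = 23  # -> a = 23
m = a * 14  # -> m = 322
a = m - 8  # -> a = 314
m = a * 5  # -> m = 1570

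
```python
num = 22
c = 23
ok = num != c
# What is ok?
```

Trace (tracking ok):
num = 22  # -> num = 22
c = 23  # -> c = 23
ok = num != c  # -> ok = True

Answer: True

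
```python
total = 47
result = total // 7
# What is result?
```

Trace (tracking result):
total = 47  # -> total = 47
result = total // 7  # -> result = 6

Answer: 6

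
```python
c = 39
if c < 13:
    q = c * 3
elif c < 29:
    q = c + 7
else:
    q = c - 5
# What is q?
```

Answer: 34

Derivation:
Trace (tracking q):
c = 39  # -> c = 39
if c < 13:  # condition is False
elif c < 29:  # condition is False
else:
    q = c - 5  # -> q = 34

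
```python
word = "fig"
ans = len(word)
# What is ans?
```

Trace (tracking ans):
word = 'fig'  # -> word = 'fig'
ans = len(word)  # -> ans = 3

Answer: 3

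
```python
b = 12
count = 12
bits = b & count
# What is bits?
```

Trace (tracking bits):
b = 12  # -> b = 12
count = 12  # -> count = 12
bits = b & count  # -> bits = 12

Answer: 12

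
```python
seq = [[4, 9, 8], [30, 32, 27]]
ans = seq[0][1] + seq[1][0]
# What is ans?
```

Answer: 39

Derivation:
Trace (tracking ans):
seq = [[4, 9, 8], [30, 32, 27]]  # -> seq = [[4, 9, 8], [30, 32, 27]]
ans = seq[0][1] + seq[1][0]  # -> ans = 39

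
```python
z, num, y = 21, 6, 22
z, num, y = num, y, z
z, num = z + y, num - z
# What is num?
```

Trace (tracking num):
z, num, y = (21, 6, 22)  # -> z = 21, num = 6, y = 22
z, num, y = (num, y, z)  # -> z = 6, num = 22, y = 21
z, num = (z + y, num - z)  # -> z = 27, num = 16

Answer: 16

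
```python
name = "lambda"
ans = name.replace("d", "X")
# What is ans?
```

Trace (tracking ans):
name = 'lambda'  # -> name = 'lambda'
ans = name.replace('d', 'X')  # -> ans = 'lambXa'

Answer: 'lambXa'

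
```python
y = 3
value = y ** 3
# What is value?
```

Trace (tracking value):
y = 3  # -> y = 3
value = y ** 3  # -> value = 27

Answer: 27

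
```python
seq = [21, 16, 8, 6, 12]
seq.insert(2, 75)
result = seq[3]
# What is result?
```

Answer: 8

Derivation:
Trace (tracking result):
seq = [21, 16, 8, 6, 12]  # -> seq = [21, 16, 8, 6, 12]
seq.insert(2, 75)  # -> seq = [21, 16, 75, 8, 6, 12]
result = seq[3]  # -> result = 8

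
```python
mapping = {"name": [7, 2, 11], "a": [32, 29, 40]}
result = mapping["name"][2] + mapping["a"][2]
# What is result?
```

Trace (tracking result):
mapping = {'name': [7, 2, 11], 'a': [32, 29, 40]}  # -> mapping = {'name': [7, 2, 11], 'a': [32, 29, 40]}
result = mapping['name'][2] + mapping['a'][2]  # -> result = 51

Answer: 51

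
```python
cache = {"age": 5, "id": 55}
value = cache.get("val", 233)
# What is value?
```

Answer: 233

Derivation:
Trace (tracking value):
cache = {'age': 5, 'id': 55}  # -> cache = {'age': 5, 'id': 55}
value = cache.get('val', 233)  # -> value = 233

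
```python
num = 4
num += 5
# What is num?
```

Trace (tracking num):
num = 4  # -> num = 4
num += 5  # -> num = 9

Answer: 9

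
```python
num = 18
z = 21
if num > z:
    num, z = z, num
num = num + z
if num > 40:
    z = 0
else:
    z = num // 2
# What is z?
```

Answer: 19

Derivation:
Trace (tracking z):
num = 18  # -> num = 18
z = 21  # -> z = 21
if num > z:  # condition is False
num = num + z  # -> num = 39
if num > 40:  # condition is False
else:
    z = num // 2  # -> z = 19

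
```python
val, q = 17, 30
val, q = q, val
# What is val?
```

Trace (tracking val):
val, q = (17, 30)  # -> val = 17, q = 30
val, q = (q, val)  # -> val = 30, q = 17

Answer: 30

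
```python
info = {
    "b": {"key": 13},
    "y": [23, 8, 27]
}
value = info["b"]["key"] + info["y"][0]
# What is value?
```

Answer: 36

Derivation:
Trace (tracking value):
info = {'b': {'key': 13}, 'y': [23, 8, 27]}  # -> info = {'b': {'key': 13}, 'y': [23, 8, 27]}
value = info['b']['key'] + info['y'][0]  # -> value = 36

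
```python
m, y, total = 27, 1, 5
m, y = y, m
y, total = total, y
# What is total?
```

Trace (tracking total):
m, y, total = (27, 1, 5)  # -> m = 27, y = 1, total = 5
m, y = (y, m)  # -> m = 1, y = 27
y, total = (total, y)  # -> y = 5, total = 27

Answer: 27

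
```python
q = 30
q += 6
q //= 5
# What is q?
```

Answer: 7

Derivation:
Trace (tracking q):
q = 30  # -> q = 30
q += 6  # -> q = 36
q //= 5  # -> q = 7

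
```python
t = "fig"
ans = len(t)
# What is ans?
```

Trace (tracking ans):
t = 'fig'  # -> t = 'fig'
ans = len(t)  # -> ans = 3

Answer: 3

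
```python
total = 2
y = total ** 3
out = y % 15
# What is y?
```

Answer: 8

Derivation:
Trace (tracking y):
total = 2  # -> total = 2
y = total ** 3  # -> y = 8
out = y % 15  # -> out = 8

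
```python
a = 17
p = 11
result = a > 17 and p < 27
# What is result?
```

Answer: False

Derivation:
Trace (tracking result):
a = 17  # -> a = 17
p = 11  # -> p = 11
result = a > 17 and p < 27  # -> result = False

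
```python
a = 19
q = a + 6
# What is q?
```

Answer: 25

Derivation:
Trace (tracking q):
a = 19  # -> a = 19
q = a + 6  # -> q = 25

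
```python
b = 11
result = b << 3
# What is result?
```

Answer: 88

Derivation:
Trace (tracking result):
b = 11  # -> b = 11
result = b << 3  # -> result = 88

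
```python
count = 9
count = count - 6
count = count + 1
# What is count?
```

Answer: 4

Derivation:
Trace (tracking count):
count = 9  # -> count = 9
count = count - 6  # -> count = 3
count = count + 1  # -> count = 4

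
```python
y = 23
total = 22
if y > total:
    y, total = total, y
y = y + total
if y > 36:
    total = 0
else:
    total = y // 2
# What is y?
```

Trace (tracking y):
y = 23  # -> y = 23
total = 22  # -> total = 22
if y > total:  # condition is True
    y, total = (total, y)  # -> y = 22, total = 23
y = y + total  # -> y = 45
if y > 36:  # condition is True
    total = 0  # -> total = 0

Answer: 45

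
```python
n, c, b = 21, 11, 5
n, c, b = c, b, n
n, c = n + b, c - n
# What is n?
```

Trace (tracking n):
n, c, b = (21, 11, 5)  # -> n = 21, c = 11, b = 5
n, c, b = (c, b, n)  # -> n = 11, c = 5, b = 21
n, c = (n + b, c - n)  # -> n = 32, c = -6

Answer: 32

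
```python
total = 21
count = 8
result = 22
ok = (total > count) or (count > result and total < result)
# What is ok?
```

Answer: True

Derivation:
Trace (tracking ok):
total = 21  # -> total = 21
count = 8  # -> count = 8
result = 22  # -> result = 22
ok = total > count or (count > result and total < result)  # -> ok = True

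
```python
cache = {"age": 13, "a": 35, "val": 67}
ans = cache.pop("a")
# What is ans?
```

Trace (tracking ans):
cache = {'age': 13, 'a': 35, 'val': 67}  # -> cache = {'age': 13, 'a': 35, 'val': 67}
ans = cache.pop('a')  # -> ans = 35

Answer: 35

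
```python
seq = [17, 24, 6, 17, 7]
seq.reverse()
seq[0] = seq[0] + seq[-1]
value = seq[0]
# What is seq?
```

Answer: [24, 17, 6, 24, 17]

Derivation:
Trace (tracking seq):
seq = [17, 24, 6, 17, 7]  # -> seq = [17, 24, 6, 17, 7]
seq.reverse()  # -> seq = [7, 17, 6, 24, 17]
seq[0] = seq[0] + seq[-1]  # -> seq = [24, 17, 6, 24, 17]
value = seq[0]  # -> value = 24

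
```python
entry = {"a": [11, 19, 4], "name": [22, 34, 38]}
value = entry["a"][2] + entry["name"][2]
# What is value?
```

Answer: 42

Derivation:
Trace (tracking value):
entry = {'a': [11, 19, 4], 'name': [22, 34, 38]}  # -> entry = {'a': [11, 19, 4], 'name': [22, 34, 38]}
value = entry['a'][2] + entry['name'][2]  # -> value = 42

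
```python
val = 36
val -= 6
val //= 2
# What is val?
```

Trace (tracking val):
val = 36  # -> val = 36
val -= 6  # -> val = 30
val //= 2  # -> val = 15

Answer: 15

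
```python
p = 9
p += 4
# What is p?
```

Answer: 13

Derivation:
Trace (tracking p):
p = 9  # -> p = 9
p += 4  # -> p = 13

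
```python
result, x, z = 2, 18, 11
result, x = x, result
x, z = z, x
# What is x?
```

Trace (tracking x):
result, x, z = (2, 18, 11)  # -> result = 2, x = 18, z = 11
result, x = (x, result)  # -> result = 18, x = 2
x, z = (z, x)  # -> x = 11, z = 2

Answer: 11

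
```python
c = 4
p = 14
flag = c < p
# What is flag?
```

Answer: True

Derivation:
Trace (tracking flag):
c = 4  # -> c = 4
p = 14  # -> p = 14
flag = c < p  # -> flag = True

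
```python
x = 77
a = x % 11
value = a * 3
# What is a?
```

Trace (tracking a):
x = 77  # -> x = 77
a = x % 11  # -> a = 0
value = a * 3  # -> value = 0

Answer: 0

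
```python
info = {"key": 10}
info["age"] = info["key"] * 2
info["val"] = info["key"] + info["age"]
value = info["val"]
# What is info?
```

Trace (tracking info):
info = {'key': 10}  # -> info = {'key': 10}
info['age'] = info['key'] * 2  # -> info = {'key': 10, 'age': 20}
info['val'] = info['key'] + info['age']  # -> info = {'key': 10, 'age': 20, 'val': 30}
value = info['val']  # -> value = 30

Answer: {'key': 10, 'age': 20, 'val': 30}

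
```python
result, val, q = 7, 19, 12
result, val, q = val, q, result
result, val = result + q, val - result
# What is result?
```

Trace (tracking result):
result, val, q = (7, 19, 12)  # -> result = 7, val = 19, q = 12
result, val, q = (val, q, result)  # -> result = 19, val = 12, q = 7
result, val = (result + q, val - result)  # -> result = 26, val = -7

Answer: 26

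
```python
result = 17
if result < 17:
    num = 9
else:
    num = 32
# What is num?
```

Answer: 32

Derivation:
Trace (tracking num):
result = 17  # -> result = 17
if result < 17:  # condition is False
else:
    num = 32  # -> num = 32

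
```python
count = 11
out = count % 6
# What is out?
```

Answer: 5

Derivation:
Trace (tracking out):
count = 11  # -> count = 11
out = count % 6  # -> out = 5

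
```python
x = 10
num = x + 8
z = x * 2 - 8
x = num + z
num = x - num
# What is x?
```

Answer: 30

Derivation:
Trace (tracking x):
x = 10  # -> x = 10
num = x + 8  # -> num = 18
z = x * 2 - 8  # -> z = 12
x = num + z  # -> x = 30
num = x - num  # -> num = 12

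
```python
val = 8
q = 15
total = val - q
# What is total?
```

Trace (tracking total):
val = 8  # -> val = 8
q = 15  # -> q = 15
total = val - q  # -> total = -7

Answer: -7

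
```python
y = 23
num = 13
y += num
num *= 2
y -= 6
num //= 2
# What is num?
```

Answer: 13

Derivation:
Trace (tracking num):
y = 23  # -> y = 23
num = 13  # -> num = 13
y += num  # -> y = 36
num *= 2  # -> num = 26
y -= 6  # -> y = 30
num //= 2  # -> num = 13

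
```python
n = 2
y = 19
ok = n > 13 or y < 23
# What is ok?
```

Answer: True

Derivation:
Trace (tracking ok):
n = 2  # -> n = 2
y = 19  # -> y = 19
ok = n > 13 or y < 23  # -> ok = True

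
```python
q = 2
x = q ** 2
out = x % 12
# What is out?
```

Trace (tracking out):
q = 2  # -> q = 2
x = q ** 2  # -> x = 4
out = x % 12  # -> out = 4

Answer: 4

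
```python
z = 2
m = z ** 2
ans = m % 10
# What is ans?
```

Trace (tracking ans):
z = 2  # -> z = 2
m = z ** 2  # -> m = 4
ans = m % 10  # -> ans = 4

Answer: 4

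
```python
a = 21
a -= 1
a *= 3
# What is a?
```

Answer: 60

Derivation:
Trace (tracking a):
a = 21  # -> a = 21
a -= 1  # -> a = 20
a *= 3  # -> a = 60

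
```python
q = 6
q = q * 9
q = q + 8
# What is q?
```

Trace (tracking q):
q = 6  # -> q = 6
q = q * 9  # -> q = 54
q = q + 8  # -> q = 62

Answer: 62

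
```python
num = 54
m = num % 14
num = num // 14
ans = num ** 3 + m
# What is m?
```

Trace (tracking m):
num = 54  # -> num = 54
m = num % 14  # -> m = 12
num = num // 14  # -> num = 3
ans = num ** 3 + m  # -> ans = 39

Answer: 12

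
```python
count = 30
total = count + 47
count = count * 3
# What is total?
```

Answer: 77

Derivation:
Trace (tracking total):
count = 30  # -> count = 30
total = count + 47  # -> total = 77
count = count * 3  # -> count = 90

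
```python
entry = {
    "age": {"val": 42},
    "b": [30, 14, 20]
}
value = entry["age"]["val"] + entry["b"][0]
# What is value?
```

Trace (tracking value):
entry = {'age': {'val': 42}, 'b': [30, 14, 20]}  # -> entry = {'age': {'val': 42}, 'b': [30, 14, 20]}
value = entry['age']['val'] + entry['b'][0]  # -> value = 72

Answer: 72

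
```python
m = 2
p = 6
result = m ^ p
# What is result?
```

Trace (tracking result):
m = 2  # -> m = 2
p = 6  # -> p = 6
result = m ^ p  # -> result = 4

Answer: 4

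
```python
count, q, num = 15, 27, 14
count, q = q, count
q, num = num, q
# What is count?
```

Answer: 27

Derivation:
Trace (tracking count):
count, q, num = (15, 27, 14)  # -> count = 15, q = 27, num = 14
count, q = (q, count)  # -> count = 27, q = 15
q, num = (num, q)  # -> q = 14, num = 15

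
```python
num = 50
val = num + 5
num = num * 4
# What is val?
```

Trace (tracking val):
num = 50  # -> num = 50
val = num + 5  # -> val = 55
num = num * 4  # -> num = 200

Answer: 55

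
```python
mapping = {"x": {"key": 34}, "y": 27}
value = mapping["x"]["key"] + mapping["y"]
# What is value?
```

Answer: 61

Derivation:
Trace (tracking value):
mapping = {'x': {'key': 34}, 'y': 27}  # -> mapping = {'x': {'key': 34}, 'y': 27}
value = mapping['x']['key'] + mapping['y']  # -> value = 61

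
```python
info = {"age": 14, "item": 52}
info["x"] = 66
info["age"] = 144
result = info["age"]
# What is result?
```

Answer: 144

Derivation:
Trace (tracking result):
info = {'age': 14, 'item': 52}  # -> info = {'age': 14, 'item': 52}
info['x'] = 66  # -> info = {'age': 14, 'item': 52, 'x': 66}
info['age'] = 144  # -> info = {'age': 144, 'item': 52, 'x': 66}
result = info['age']  # -> result = 144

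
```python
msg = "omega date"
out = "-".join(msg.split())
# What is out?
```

Trace (tracking out):
msg = 'omega date'  # -> msg = 'omega date'
out = '-'.join(msg.split())  # -> out = 'omega-date'

Answer: 'omega-date'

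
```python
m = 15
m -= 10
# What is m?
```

Answer: 5

Derivation:
Trace (tracking m):
m = 15  # -> m = 15
m -= 10  # -> m = 5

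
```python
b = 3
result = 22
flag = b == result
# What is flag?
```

Answer: False

Derivation:
Trace (tracking flag):
b = 3  # -> b = 3
result = 22  # -> result = 22
flag = b == result  # -> flag = False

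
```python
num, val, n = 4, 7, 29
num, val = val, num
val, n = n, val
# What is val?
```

Trace (tracking val):
num, val, n = (4, 7, 29)  # -> num = 4, val = 7, n = 29
num, val = (val, num)  # -> num = 7, val = 4
val, n = (n, val)  # -> val = 29, n = 4

Answer: 29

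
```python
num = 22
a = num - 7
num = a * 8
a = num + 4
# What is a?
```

Trace (tracking a):
num = 22  # -> num = 22
a = num - 7  # -> a = 15
num = a * 8  # -> num = 120
a = num + 4  # -> a = 124

Answer: 124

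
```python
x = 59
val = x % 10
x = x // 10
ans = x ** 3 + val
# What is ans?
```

Trace (tracking ans):
x = 59  # -> x = 59
val = x % 10  # -> val = 9
x = x // 10  # -> x = 5
ans = x ** 3 + val  # -> ans = 134

Answer: 134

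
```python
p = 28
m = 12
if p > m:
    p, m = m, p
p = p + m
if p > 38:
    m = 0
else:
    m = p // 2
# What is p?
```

Trace (tracking p):
p = 28  # -> p = 28
m = 12  # -> m = 12
if p > m:  # condition is True
    p, m = (m, p)  # -> p = 12, m = 28
p = p + m  # -> p = 40
if p > 38:  # condition is True
    m = 0  # -> m = 0

Answer: 40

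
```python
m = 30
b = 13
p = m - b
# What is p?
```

Answer: 17

Derivation:
Trace (tracking p):
m = 30  # -> m = 30
b = 13  # -> b = 13
p = m - b  # -> p = 17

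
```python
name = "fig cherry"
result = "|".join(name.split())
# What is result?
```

Trace (tracking result):
name = 'fig cherry'  # -> name = 'fig cherry'
result = '|'.join(name.split())  # -> result = 'fig|cherry'

Answer: 'fig|cherry'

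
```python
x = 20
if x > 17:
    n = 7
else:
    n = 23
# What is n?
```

Trace (tracking n):
x = 20  # -> x = 20
if x > 17:  # condition is True
    n = 7  # -> n = 7

Answer: 7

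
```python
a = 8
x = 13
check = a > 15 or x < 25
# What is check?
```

Answer: True

Derivation:
Trace (tracking check):
a = 8  # -> a = 8
x = 13  # -> x = 13
check = a > 15 or x < 25  # -> check = True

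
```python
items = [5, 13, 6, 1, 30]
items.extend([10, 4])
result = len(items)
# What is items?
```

Trace (tracking items):
items = [5, 13, 6, 1, 30]  # -> items = [5, 13, 6, 1, 30]
items.extend([10, 4])  # -> items = [5, 13, 6, 1, 30, 10, 4]
result = len(items)  # -> result = 7

Answer: [5, 13, 6, 1, 30, 10, 4]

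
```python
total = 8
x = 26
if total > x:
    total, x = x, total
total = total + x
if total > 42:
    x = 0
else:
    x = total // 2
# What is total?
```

Answer: 34

Derivation:
Trace (tracking total):
total = 8  # -> total = 8
x = 26  # -> x = 26
if total > x:  # condition is False
total = total + x  # -> total = 34
if total > 42:  # condition is False
else:
    x = total // 2  # -> x = 17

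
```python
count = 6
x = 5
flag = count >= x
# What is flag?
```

Trace (tracking flag):
count = 6  # -> count = 6
x = 5  # -> x = 5
flag = count >= x  # -> flag = True

Answer: True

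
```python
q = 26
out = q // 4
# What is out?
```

Answer: 6

Derivation:
Trace (tracking out):
q = 26  # -> q = 26
out = q // 4  # -> out = 6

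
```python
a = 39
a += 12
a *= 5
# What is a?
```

Answer: 255

Derivation:
Trace (tracking a):
a = 39  # -> a = 39
a += 12  # -> a = 51
a *= 5  # -> a = 255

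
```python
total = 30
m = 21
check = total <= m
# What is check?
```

Trace (tracking check):
total = 30  # -> total = 30
m = 21  # -> m = 21
check = total <= m  # -> check = False

Answer: False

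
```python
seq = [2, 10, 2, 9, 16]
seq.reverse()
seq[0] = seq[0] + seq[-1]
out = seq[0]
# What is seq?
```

Answer: [18, 9, 2, 10, 2]

Derivation:
Trace (tracking seq):
seq = [2, 10, 2, 9, 16]  # -> seq = [2, 10, 2, 9, 16]
seq.reverse()  # -> seq = [16, 9, 2, 10, 2]
seq[0] = seq[0] + seq[-1]  # -> seq = [18, 9, 2, 10, 2]
out = seq[0]  # -> out = 18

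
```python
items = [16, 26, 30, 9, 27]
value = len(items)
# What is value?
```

Answer: 5

Derivation:
Trace (tracking value):
items = [16, 26, 30, 9, 27]  # -> items = [16, 26, 30, 9, 27]
value = len(items)  # -> value = 5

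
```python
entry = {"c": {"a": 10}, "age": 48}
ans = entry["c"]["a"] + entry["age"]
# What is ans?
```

Answer: 58

Derivation:
Trace (tracking ans):
entry = {'c': {'a': 10}, 'age': 48}  # -> entry = {'c': {'a': 10}, 'age': 48}
ans = entry['c']['a'] + entry['age']  # -> ans = 58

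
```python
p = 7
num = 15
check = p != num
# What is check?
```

Trace (tracking check):
p = 7  # -> p = 7
num = 15  # -> num = 15
check = p != num  # -> check = True

Answer: True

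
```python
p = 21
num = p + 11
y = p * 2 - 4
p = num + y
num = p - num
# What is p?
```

Answer: 70

Derivation:
Trace (tracking p):
p = 21  # -> p = 21
num = p + 11  # -> num = 32
y = p * 2 - 4  # -> y = 38
p = num + y  # -> p = 70
num = p - num  # -> num = 38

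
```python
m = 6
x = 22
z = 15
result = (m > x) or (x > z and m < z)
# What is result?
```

Trace (tracking result):
m = 6  # -> m = 6
x = 22  # -> x = 22
z = 15  # -> z = 15
result = m > x or (x > z and m < z)  # -> result = True

Answer: True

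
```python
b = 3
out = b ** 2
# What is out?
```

Answer: 9

Derivation:
Trace (tracking out):
b = 3  # -> b = 3
out = b ** 2  # -> out = 9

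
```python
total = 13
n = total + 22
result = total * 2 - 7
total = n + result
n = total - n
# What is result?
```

Trace (tracking result):
total = 13  # -> total = 13
n = total + 22  # -> n = 35
result = total * 2 - 7  # -> result = 19
total = n + result  # -> total = 54
n = total - n  # -> n = 19

Answer: 19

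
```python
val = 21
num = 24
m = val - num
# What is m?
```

Answer: -3

Derivation:
Trace (tracking m):
val = 21  # -> val = 21
num = 24  # -> num = 24
m = val - num  # -> m = -3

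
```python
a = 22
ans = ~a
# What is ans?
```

Answer: -23

Derivation:
Trace (tracking ans):
a = 22  # -> a = 22
ans = ~a  # -> ans = -23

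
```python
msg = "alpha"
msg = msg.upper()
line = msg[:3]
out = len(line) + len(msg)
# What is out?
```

Answer: 8

Derivation:
Trace (tracking out):
msg = 'alpha'  # -> msg = 'alpha'
msg = msg.upper()  # -> msg = 'ALPHA'
line = msg[:3]  # -> line = 'ALP'
out = len(line) + len(msg)  # -> out = 8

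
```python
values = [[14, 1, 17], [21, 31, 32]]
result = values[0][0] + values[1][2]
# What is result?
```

Trace (tracking result):
values = [[14, 1, 17], [21, 31, 32]]  # -> values = [[14, 1, 17], [21, 31, 32]]
result = values[0][0] + values[1][2]  # -> result = 46

Answer: 46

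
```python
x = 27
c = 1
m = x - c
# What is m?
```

Answer: 26

Derivation:
Trace (tracking m):
x = 27  # -> x = 27
c = 1  # -> c = 1
m = x - c  # -> m = 26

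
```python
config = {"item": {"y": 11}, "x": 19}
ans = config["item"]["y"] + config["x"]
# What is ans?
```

Answer: 30

Derivation:
Trace (tracking ans):
config = {'item': {'y': 11}, 'x': 19}  # -> config = {'item': {'y': 11}, 'x': 19}
ans = config['item']['y'] + config['x']  # -> ans = 30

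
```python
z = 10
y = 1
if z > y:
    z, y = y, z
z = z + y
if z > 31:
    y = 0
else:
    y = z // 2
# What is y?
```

Answer: 5

Derivation:
Trace (tracking y):
z = 10  # -> z = 10
y = 1  # -> y = 1
if z > y:  # condition is True
    z, y = (y, z)  # -> z = 1, y = 10
z = z + y  # -> z = 11
if z > 31:  # condition is False
else:
    y = z // 2  # -> y = 5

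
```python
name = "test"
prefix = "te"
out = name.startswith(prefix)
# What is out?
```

Trace (tracking out):
name = 'test'  # -> name = 'test'
prefix = 'te'  # -> prefix = 'te'
out = name.startswith(prefix)  # -> out = True

Answer: True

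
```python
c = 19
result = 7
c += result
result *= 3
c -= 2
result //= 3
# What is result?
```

Answer: 7

Derivation:
Trace (tracking result):
c = 19  # -> c = 19
result = 7  # -> result = 7
c += result  # -> c = 26
result *= 3  # -> result = 21
c -= 2  # -> c = 24
result //= 3  # -> result = 7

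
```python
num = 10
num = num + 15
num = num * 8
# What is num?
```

Trace (tracking num):
num = 10  # -> num = 10
num = num + 15  # -> num = 25
num = num * 8  # -> num = 200

Answer: 200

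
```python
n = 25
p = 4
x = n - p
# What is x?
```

Answer: 21

Derivation:
Trace (tracking x):
n = 25  # -> n = 25
p = 4  # -> p = 4
x = n - p  # -> x = 21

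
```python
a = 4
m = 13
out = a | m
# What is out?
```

Trace (tracking out):
a = 4  # -> a = 4
m = 13  # -> m = 13
out = a | m  # -> out = 13

Answer: 13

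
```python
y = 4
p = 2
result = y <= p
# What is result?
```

Answer: False

Derivation:
Trace (tracking result):
y = 4  # -> y = 4
p = 2  # -> p = 2
result = y <= p  # -> result = False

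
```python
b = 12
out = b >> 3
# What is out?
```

Trace (tracking out):
b = 12  # -> b = 12
out = b >> 3  # -> out = 1

Answer: 1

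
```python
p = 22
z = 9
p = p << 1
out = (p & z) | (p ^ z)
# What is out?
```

Answer: 45

Derivation:
Trace (tracking out):
p = 22  # -> p = 22
z = 9  # -> z = 9
p = p << 1  # -> p = 44
out = p & z | p ^ z  # -> out = 45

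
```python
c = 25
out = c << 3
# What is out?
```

Answer: 200

Derivation:
Trace (tracking out):
c = 25  # -> c = 25
out = c << 3  # -> out = 200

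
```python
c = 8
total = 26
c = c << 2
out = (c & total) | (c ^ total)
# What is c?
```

Trace (tracking c):
c = 8  # -> c = 8
total = 26  # -> total = 26
c = c << 2  # -> c = 32
out = c & total | c ^ total  # -> out = 58

Answer: 32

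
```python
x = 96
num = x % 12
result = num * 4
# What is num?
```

Trace (tracking num):
x = 96  # -> x = 96
num = x % 12  # -> num = 0
result = num * 4  # -> result = 0

Answer: 0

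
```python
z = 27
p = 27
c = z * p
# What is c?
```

Answer: 729

Derivation:
Trace (tracking c):
z = 27  # -> z = 27
p = 27  # -> p = 27
c = z * p  # -> c = 729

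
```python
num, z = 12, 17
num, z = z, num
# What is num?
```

Trace (tracking num):
num, z = (12, 17)  # -> num = 12, z = 17
num, z = (z, num)  # -> num = 17, z = 12

Answer: 17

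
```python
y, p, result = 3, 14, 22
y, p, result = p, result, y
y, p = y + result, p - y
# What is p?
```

Trace (tracking p):
y, p, result = (3, 14, 22)  # -> y = 3, p = 14, result = 22
y, p, result = (p, result, y)  # -> y = 14, p = 22, result = 3
y, p = (y + result, p - y)  # -> y = 17, p = 8

Answer: 8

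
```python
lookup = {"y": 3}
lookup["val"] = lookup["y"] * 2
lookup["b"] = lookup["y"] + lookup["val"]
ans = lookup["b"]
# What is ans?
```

Answer: 9

Derivation:
Trace (tracking ans):
lookup = {'y': 3}  # -> lookup = {'y': 3}
lookup['val'] = lookup['y'] * 2  # -> lookup = {'y': 3, 'val': 6}
lookup['b'] = lookup['y'] + lookup['val']  # -> lookup = {'y': 3, 'val': 6, 'b': 9}
ans = lookup['b']  # -> ans = 9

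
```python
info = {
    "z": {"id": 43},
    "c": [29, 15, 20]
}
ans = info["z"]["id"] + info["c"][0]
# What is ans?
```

Trace (tracking ans):
info = {'z': {'id': 43}, 'c': [29, 15, 20]}  # -> info = {'z': {'id': 43}, 'c': [29, 15, 20]}
ans = info['z']['id'] + info['c'][0]  # -> ans = 72

Answer: 72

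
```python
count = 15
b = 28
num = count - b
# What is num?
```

Answer: -13

Derivation:
Trace (tracking num):
count = 15  # -> count = 15
b = 28  # -> b = 28
num = count - b  # -> num = -13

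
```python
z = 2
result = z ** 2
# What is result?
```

Trace (tracking result):
z = 2  # -> z = 2
result = z ** 2  # -> result = 4

Answer: 4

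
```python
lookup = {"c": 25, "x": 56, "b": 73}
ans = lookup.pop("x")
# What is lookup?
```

Answer: {'c': 25, 'b': 73}

Derivation:
Trace (tracking lookup):
lookup = {'c': 25, 'x': 56, 'b': 73}  # -> lookup = {'c': 25, 'x': 56, 'b': 73}
ans = lookup.pop('x')  # -> ans = 56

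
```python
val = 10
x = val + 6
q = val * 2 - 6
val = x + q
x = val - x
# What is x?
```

Answer: 14

Derivation:
Trace (tracking x):
val = 10  # -> val = 10
x = val + 6  # -> x = 16
q = val * 2 - 6  # -> q = 14
val = x + q  # -> val = 30
x = val - x  # -> x = 14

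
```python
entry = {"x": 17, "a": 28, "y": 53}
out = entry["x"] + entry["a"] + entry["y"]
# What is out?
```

Trace (tracking out):
entry = {'x': 17, 'a': 28, 'y': 53}  # -> entry = {'x': 17, 'a': 28, 'y': 53}
out = entry['x'] + entry['a'] + entry['y']  # -> out = 98

Answer: 98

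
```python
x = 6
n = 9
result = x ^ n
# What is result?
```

Answer: 15

Derivation:
Trace (tracking result):
x = 6  # -> x = 6
n = 9  # -> n = 9
result = x ^ n  # -> result = 15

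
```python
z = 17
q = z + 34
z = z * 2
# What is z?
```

Trace (tracking z):
z = 17  # -> z = 17
q = z + 34  # -> q = 51
z = z * 2  # -> z = 34

Answer: 34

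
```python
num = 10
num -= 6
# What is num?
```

Answer: 4

Derivation:
Trace (tracking num):
num = 10  # -> num = 10
num -= 6  # -> num = 4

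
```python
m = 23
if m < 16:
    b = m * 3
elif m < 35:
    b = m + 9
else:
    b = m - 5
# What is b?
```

Trace (tracking b):
m = 23  # -> m = 23
if m < 16:  # condition is False
elif m < 35:  # condition is True
    b = m + 9  # -> b = 32

Answer: 32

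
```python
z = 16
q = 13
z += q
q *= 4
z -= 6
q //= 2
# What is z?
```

Trace (tracking z):
z = 16  # -> z = 16
q = 13  # -> q = 13
z += q  # -> z = 29
q *= 4  # -> q = 52
z -= 6  # -> z = 23
q //= 2  # -> q = 26

Answer: 23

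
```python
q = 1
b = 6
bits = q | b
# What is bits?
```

Trace (tracking bits):
q = 1  # -> q = 1
b = 6  # -> b = 6
bits = q | b  # -> bits = 7

Answer: 7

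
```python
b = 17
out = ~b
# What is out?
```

Trace (tracking out):
b = 17  # -> b = 17
out = ~b  # -> out = -18

Answer: -18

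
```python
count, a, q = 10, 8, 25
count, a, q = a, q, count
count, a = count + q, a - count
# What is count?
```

Answer: 18

Derivation:
Trace (tracking count):
count, a, q = (10, 8, 25)  # -> count = 10, a = 8, q = 25
count, a, q = (a, q, count)  # -> count = 8, a = 25, q = 10
count, a = (count + q, a - count)  # -> count = 18, a = 17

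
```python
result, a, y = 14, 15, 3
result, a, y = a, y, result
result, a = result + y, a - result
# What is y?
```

Answer: 14

Derivation:
Trace (tracking y):
result, a, y = (14, 15, 3)  # -> result = 14, a = 15, y = 3
result, a, y = (a, y, result)  # -> result = 15, a = 3, y = 14
result, a = (result + y, a - result)  # -> result = 29, a = -12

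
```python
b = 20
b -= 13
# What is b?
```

Trace (tracking b):
b = 20  # -> b = 20
b -= 13  # -> b = 7

Answer: 7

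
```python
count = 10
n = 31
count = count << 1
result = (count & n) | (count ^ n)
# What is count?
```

Answer: 20

Derivation:
Trace (tracking count):
count = 10  # -> count = 10
n = 31  # -> n = 31
count = count << 1  # -> count = 20
result = count & n | count ^ n  # -> result = 31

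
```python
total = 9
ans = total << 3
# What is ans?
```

Trace (tracking ans):
total = 9  # -> total = 9
ans = total << 3  # -> ans = 72

Answer: 72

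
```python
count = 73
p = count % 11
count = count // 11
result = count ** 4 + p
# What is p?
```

Trace (tracking p):
count = 73  # -> count = 73
p = count % 11  # -> p = 7
count = count // 11  # -> count = 6
result = count ** 4 + p  # -> result = 1303

Answer: 7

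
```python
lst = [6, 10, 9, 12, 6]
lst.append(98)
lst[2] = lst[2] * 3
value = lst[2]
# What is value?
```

Answer: 27

Derivation:
Trace (tracking value):
lst = [6, 10, 9, 12, 6]  # -> lst = [6, 10, 9, 12, 6]
lst.append(98)  # -> lst = [6, 10, 9, 12, 6, 98]
lst[2] = lst[2] * 3  # -> lst = [6, 10, 27, 12, 6, 98]
value = lst[2]  # -> value = 27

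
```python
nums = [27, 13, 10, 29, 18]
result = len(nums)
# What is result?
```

Answer: 5

Derivation:
Trace (tracking result):
nums = [27, 13, 10, 29, 18]  # -> nums = [27, 13, 10, 29, 18]
result = len(nums)  # -> result = 5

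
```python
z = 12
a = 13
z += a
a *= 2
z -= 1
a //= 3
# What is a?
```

Trace (tracking a):
z = 12  # -> z = 12
a = 13  # -> a = 13
z += a  # -> z = 25
a *= 2  # -> a = 26
z -= 1  # -> z = 24
a //= 3  # -> a = 8

Answer: 8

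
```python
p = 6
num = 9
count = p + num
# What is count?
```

Answer: 15

Derivation:
Trace (tracking count):
p = 6  # -> p = 6
num = 9  # -> num = 9
count = p + num  # -> count = 15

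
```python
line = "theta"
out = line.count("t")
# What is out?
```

Answer: 2

Derivation:
Trace (tracking out):
line = 'theta'  # -> line = 'theta'
out = line.count('t')  # -> out = 2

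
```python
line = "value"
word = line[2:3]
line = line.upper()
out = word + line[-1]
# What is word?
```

Trace (tracking word):
line = 'value'  # -> line = 'value'
word = line[2:3]  # -> word = 'l'
line = line.upper()  # -> line = 'VALUE'
out = word + line[-1]  # -> out = 'lE'

Answer: 'l'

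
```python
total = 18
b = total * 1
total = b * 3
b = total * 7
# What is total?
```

Trace (tracking total):
total = 18  # -> total = 18
b = total * 1  # -> b = 18
total = b * 3  # -> total = 54
b = total * 7  # -> b = 378

Answer: 54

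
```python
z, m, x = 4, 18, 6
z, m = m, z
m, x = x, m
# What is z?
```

Trace (tracking z):
z, m, x = (4, 18, 6)  # -> z = 4, m = 18, x = 6
z, m = (m, z)  # -> z = 18, m = 4
m, x = (x, m)  # -> m = 6, x = 4

Answer: 18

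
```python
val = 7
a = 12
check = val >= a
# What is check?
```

Answer: False

Derivation:
Trace (tracking check):
val = 7  # -> val = 7
a = 12  # -> a = 12
check = val >= a  # -> check = False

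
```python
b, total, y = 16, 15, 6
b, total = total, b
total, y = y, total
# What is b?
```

Trace (tracking b):
b, total, y = (16, 15, 6)  # -> b = 16, total = 15, y = 6
b, total = (total, b)  # -> b = 15, total = 16
total, y = (y, total)  # -> total = 6, y = 16

Answer: 15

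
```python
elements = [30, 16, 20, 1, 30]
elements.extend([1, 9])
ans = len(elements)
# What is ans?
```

Trace (tracking ans):
elements = [30, 16, 20, 1, 30]  # -> elements = [30, 16, 20, 1, 30]
elements.extend([1, 9])  # -> elements = [30, 16, 20, 1, 30, 1, 9]
ans = len(elements)  # -> ans = 7

Answer: 7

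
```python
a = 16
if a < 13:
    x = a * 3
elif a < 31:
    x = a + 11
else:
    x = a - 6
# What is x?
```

Answer: 27

Derivation:
Trace (tracking x):
a = 16  # -> a = 16
if a < 13:  # condition is False
elif a < 31:  # condition is True
    x = a + 11  # -> x = 27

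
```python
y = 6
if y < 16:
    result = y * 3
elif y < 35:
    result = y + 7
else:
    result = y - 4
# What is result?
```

Answer: 18

Derivation:
Trace (tracking result):
y = 6  # -> y = 6
if y < 16:  # condition is True
    result = y * 3  # -> result = 18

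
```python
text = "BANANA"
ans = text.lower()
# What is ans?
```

Answer: 'banana'

Derivation:
Trace (tracking ans):
text = 'BANANA'  # -> text = 'BANANA'
ans = text.lower()  # -> ans = 'banana'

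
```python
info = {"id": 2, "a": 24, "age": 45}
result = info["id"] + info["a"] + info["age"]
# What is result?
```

Answer: 71

Derivation:
Trace (tracking result):
info = {'id': 2, 'a': 24, 'age': 45}  # -> info = {'id': 2, 'a': 24, 'age': 45}
result = info['id'] + info['a'] + info['age']  # -> result = 71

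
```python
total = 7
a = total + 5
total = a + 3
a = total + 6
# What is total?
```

Trace (tracking total):
total = 7  # -> total = 7
a = total + 5  # -> a = 12
total = a + 3  # -> total = 15
a = total + 6  # -> a = 21

Answer: 15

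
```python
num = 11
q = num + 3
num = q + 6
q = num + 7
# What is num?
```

Trace (tracking num):
num = 11  # -> num = 11
q = num + 3  # -> q = 14
num = q + 6  # -> num = 20
q = num + 7  # -> q = 27

Answer: 20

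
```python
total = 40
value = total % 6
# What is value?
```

Trace (tracking value):
total = 40  # -> total = 40
value = total % 6  # -> value = 4

Answer: 4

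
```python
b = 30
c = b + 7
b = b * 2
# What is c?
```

Answer: 37

Derivation:
Trace (tracking c):
b = 30  # -> b = 30
c = b + 7  # -> c = 37
b = b * 2  # -> b = 60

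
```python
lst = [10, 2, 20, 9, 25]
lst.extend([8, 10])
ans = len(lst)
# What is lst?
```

Trace (tracking lst):
lst = [10, 2, 20, 9, 25]  # -> lst = [10, 2, 20, 9, 25]
lst.extend([8, 10])  # -> lst = [10, 2, 20, 9, 25, 8, 10]
ans = len(lst)  # -> ans = 7

Answer: [10, 2, 20, 9, 25, 8, 10]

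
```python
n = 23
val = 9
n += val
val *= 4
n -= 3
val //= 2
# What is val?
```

Answer: 18

Derivation:
Trace (tracking val):
n = 23  # -> n = 23
val = 9  # -> val = 9
n += val  # -> n = 32
val *= 4  # -> val = 36
n -= 3  # -> n = 29
val //= 2  # -> val = 18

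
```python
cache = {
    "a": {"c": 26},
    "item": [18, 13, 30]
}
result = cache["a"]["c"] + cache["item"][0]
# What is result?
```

Answer: 44

Derivation:
Trace (tracking result):
cache = {'a': {'c': 26}, 'item': [18, 13, 30]}  # -> cache = {'a': {'c': 26}, 'item': [18, 13, 30]}
result = cache['a']['c'] + cache['item'][0]  # -> result = 44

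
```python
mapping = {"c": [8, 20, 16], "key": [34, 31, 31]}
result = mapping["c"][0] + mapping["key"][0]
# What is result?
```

Answer: 42

Derivation:
Trace (tracking result):
mapping = {'c': [8, 20, 16], 'key': [34, 31, 31]}  # -> mapping = {'c': [8, 20, 16], 'key': [34, 31, 31]}
result = mapping['c'][0] + mapping['key'][0]  # -> result = 42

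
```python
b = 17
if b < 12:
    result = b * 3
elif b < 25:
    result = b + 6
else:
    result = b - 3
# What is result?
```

Trace (tracking result):
b = 17  # -> b = 17
if b < 12:  # condition is False
elif b < 25:  # condition is True
    result = b + 6  # -> result = 23

Answer: 23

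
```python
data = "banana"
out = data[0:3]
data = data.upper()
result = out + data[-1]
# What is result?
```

Trace (tracking result):
data = 'banana'  # -> data = 'banana'
out = data[0:3]  # -> out = 'ban'
data = data.upper()  # -> data = 'BANANA'
result = out + data[-1]  # -> result = 'banA'

Answer: 'banA'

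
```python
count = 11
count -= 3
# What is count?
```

Trace (tracking count):
count = 11  # -> count = 11
count -= 3  # -> count = 8

Answer: 8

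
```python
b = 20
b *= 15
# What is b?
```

Trace (tracking b):
b = 20  # -> b = 20
b *= 15  # -> b = 300

Answer: 300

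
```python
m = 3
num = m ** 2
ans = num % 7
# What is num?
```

Answer: 9

Derivation:
Trace (tracking num):
m = 3  # -> m = 3
num = m ** 2  # -> num = 9
ans = num % 7  # -> ans = 2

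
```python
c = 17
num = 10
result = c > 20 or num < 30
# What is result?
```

Answer: True

Derivation:
Trace (tracking result):
c = 17  # -> c = 17
num = 10  # -> num = 10
result = c > 20 or num < 30  # -> result = True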